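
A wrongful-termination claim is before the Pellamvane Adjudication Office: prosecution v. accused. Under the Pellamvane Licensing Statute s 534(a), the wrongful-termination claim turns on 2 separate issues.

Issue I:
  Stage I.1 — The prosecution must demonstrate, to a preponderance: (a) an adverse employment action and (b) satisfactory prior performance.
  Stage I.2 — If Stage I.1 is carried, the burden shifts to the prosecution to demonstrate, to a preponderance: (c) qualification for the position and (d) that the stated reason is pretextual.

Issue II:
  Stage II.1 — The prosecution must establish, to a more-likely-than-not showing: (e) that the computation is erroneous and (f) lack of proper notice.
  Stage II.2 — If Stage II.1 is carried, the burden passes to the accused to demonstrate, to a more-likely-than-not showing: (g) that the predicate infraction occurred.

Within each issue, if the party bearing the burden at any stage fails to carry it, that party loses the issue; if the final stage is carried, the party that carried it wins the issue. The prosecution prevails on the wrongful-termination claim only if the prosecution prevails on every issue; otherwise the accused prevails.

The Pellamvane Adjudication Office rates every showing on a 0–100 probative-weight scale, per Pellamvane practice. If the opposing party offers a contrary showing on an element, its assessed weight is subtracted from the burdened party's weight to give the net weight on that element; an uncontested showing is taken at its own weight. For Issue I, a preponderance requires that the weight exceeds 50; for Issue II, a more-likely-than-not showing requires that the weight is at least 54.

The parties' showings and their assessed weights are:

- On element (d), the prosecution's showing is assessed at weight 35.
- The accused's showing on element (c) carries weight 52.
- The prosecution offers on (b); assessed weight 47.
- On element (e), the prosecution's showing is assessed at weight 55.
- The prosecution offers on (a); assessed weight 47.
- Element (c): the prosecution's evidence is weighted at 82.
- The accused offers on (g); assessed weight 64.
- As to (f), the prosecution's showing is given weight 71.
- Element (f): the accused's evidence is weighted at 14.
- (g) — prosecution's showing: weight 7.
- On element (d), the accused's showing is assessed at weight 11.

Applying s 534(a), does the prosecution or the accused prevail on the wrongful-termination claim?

— Issue I —
At Stage I.1 the prosecution must meet a preponderance (weight exceeds 50): on (a) the weight is 47, which does not exceed 50, so (a) does not meet the standard; on (b) the weight is 47, ≤ 50, so (b) does not meet the standard.
  Not every element is met, so the prosecution fails to carry Stage I.1.
The analysis ends at Stage I.1; the accused prevails on this issue.
— Issue II —
Stage II.1 — burden on prosecution; standard: a more-likely-than-not showing (weight is at least 54).
    (e): 55 ≥ 54 [met]
    (f): 71 − 14 = 57 ≥ 54 [met]
  Stage II.1 carried; the burden shifts to the accused.
Stage II.2 — burden on accused; standard: a more-likely-than-not showing (weight is at least 54).
    (g): 64 − 7 = 57 ≥ 54 [met]
  The accused carries the last stage.
All stages carried — the accused prevails on this issue.
Per-issue: Issue I → accused; Issue II → accused. The prosecution must prevail on every issue; overall, the accused prevails.

accused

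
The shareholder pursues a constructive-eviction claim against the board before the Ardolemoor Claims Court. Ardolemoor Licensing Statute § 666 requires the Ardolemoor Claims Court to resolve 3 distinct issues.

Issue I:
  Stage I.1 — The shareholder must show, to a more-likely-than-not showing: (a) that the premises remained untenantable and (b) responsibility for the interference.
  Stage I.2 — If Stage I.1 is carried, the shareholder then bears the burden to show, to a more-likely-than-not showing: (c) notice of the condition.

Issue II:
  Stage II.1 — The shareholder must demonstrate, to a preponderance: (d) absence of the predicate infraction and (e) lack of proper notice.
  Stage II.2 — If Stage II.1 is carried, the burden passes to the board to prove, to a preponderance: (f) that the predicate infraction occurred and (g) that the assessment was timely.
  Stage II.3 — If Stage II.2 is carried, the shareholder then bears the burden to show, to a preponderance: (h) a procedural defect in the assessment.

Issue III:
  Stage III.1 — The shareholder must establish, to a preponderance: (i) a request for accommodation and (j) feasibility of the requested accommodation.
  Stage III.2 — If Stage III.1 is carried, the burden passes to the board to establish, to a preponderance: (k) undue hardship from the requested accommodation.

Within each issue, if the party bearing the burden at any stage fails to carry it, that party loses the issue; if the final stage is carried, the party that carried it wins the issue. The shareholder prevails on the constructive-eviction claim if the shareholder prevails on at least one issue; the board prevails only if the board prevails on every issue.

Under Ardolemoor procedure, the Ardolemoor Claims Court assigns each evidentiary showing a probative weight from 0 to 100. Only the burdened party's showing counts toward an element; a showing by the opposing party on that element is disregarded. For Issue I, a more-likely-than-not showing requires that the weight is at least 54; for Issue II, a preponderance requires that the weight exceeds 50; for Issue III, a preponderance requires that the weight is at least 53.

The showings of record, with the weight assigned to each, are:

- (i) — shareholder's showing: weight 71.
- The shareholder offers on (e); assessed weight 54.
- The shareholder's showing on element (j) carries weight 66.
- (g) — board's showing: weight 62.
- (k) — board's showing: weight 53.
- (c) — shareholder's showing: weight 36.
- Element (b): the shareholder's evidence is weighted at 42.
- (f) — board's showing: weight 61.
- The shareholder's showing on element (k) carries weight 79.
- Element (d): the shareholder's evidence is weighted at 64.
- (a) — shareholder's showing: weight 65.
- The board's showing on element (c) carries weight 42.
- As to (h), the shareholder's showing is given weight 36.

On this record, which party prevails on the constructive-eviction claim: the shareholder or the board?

— Issue I —
At Stage I.1 the shareholder must meet a more-likely-than-not showing (weight is at least 54): on (a) the weight is 65, ≥ 54, so (a) meets the standard; on (b) the weight is 42, < 54, so (b) does not meet the standard.
  Stage I.1 not carried; the shareholder fails its burden.
The analysis ends at Stage I.1; the board prevails on this issue.
— Issue II —
Stage II.1 — burden on shareholder; standard: a preponderance (weight exceeds 50).
    (d): 64 > 50 [met]
    (e): 54 > 50 [met]
  Stage II.1 carried; the burden shifts to the board.
Stage II.2 — burden on board; standard: a preponderance (weight exceeds 50).
    (f): 61 > 50 [met]
    (g): 62 > 50 [met]
  Stage II.2 carried; the burden shifts to the shareholder.
Stage II.3 — burden on shareholder; standard: a preponderance (weight exceeds 50).
    (h): 36 ≤ 50 [not met]
  Not every element is met, so the shareholder fails to carry Stage II.3.
The analysis ends at Stage II.3; the board prevails on this issue.
— Issue III —
At Stage III.1 the shareholder must meet a preponderance (weight is at least 53): on (i) the weight is 71, which does reach 53, so (i) meets the standard; on (j) the weight is 66, ≥ 53, so (j) meets the standard.
  Stage III.1 is satisfied; the onus moves to the board.
At Stage III.2 the board must meet a preponderance (weight is at least 53): on (k) the weight is 53 (the shareholder's 79 is given no effect), which does reach 53, so (k) meets the standard.
  All elements met at the final stage.
All stages carried — the board prevails on this issue.
Per-issue: Issue I → board; Issue II → board; Issue III → board. The shareholder must prevail on at least one issue; overall, the board prevails.

board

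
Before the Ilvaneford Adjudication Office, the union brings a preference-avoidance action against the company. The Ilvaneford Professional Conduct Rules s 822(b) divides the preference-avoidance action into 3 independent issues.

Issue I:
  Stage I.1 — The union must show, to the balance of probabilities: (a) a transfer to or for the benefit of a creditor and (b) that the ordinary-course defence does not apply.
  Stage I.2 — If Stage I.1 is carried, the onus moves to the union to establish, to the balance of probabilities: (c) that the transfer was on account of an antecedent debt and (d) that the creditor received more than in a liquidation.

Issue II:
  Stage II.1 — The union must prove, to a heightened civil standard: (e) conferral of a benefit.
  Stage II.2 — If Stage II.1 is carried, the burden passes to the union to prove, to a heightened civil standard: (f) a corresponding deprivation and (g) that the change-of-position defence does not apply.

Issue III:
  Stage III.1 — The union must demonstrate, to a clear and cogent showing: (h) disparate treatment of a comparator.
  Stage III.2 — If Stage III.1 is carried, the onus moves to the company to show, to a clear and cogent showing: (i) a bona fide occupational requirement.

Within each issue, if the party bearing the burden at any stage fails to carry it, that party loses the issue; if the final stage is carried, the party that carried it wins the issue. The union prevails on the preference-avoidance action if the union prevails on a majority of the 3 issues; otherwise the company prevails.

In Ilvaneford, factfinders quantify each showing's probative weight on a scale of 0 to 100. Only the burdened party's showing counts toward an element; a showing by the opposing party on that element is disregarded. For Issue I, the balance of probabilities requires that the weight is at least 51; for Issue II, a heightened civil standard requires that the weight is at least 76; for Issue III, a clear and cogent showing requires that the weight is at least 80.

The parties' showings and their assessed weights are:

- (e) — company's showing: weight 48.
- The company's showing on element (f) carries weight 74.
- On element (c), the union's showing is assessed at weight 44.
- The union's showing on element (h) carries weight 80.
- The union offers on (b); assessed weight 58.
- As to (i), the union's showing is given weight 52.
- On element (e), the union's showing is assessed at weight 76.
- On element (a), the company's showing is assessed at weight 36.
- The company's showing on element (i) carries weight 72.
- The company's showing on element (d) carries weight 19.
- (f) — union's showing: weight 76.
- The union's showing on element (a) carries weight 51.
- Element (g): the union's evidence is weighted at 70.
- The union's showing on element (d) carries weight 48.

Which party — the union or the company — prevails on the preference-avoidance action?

company

— Issue I —
Stage I.1 — burden on union; standard: the balance of probabilities (weight is at least 51).
    (a): 51 (company's 36 disregarded) ≥ 51 [met]
    (b): 58 ≥ 51 [met]
  All elements met. The union retains the burden for Stage I.2.
Stage I.2 — burden on union; standard: the balance of probabilities (weight is at least 51).
    (c): 44 < 51 [not met]
    (d): 48 (company's 19 disregarded) < 51 [not met]
  Not every element is met, so the union fails to carry Stage I.2.
The company prevails on this issue.
— Issue II —
Stage II.1 — burden on union; standard: a heightened civil standard (weight is at least 76).
    (e): 76 (company's 48 disregarded) ≥ 76 [met]
  All elements met. The union retains the burden for Stage II.2.
Stage II.2 — burden on union; standard: a heightened civil standard (weight is at least 76).
    (f): 76 (company's 74 disregarded) ≥ 76 [met]
    (g): 70 < 76 [not met]
  Stage II.2 not carried; the union fails its burden.
The analysis ends at Stage II.2; the company prevails on this issue.
— Issue III —
At Stage III.1 the union must meet a clear and cogent showing (weight is at least 80): on (h) the weight is 80, ≥ 80, so (h) meets the standard.
  All elements met. The burden passes to the company.
At Stage III.2 the company must meet a clear and cogent showing (weight is at least 80): on (i) the weight is 72 (the union's 52 is given no effect), < 80, so (i) does not meet the standard.
  Stage III.2 not carried; the company fails its burden.
The union prevails on this issue.
Per-issue: Issue I → company; Issue II → company; Issue III → union. The union must prevail on a majority of issues; overall, the company prevails.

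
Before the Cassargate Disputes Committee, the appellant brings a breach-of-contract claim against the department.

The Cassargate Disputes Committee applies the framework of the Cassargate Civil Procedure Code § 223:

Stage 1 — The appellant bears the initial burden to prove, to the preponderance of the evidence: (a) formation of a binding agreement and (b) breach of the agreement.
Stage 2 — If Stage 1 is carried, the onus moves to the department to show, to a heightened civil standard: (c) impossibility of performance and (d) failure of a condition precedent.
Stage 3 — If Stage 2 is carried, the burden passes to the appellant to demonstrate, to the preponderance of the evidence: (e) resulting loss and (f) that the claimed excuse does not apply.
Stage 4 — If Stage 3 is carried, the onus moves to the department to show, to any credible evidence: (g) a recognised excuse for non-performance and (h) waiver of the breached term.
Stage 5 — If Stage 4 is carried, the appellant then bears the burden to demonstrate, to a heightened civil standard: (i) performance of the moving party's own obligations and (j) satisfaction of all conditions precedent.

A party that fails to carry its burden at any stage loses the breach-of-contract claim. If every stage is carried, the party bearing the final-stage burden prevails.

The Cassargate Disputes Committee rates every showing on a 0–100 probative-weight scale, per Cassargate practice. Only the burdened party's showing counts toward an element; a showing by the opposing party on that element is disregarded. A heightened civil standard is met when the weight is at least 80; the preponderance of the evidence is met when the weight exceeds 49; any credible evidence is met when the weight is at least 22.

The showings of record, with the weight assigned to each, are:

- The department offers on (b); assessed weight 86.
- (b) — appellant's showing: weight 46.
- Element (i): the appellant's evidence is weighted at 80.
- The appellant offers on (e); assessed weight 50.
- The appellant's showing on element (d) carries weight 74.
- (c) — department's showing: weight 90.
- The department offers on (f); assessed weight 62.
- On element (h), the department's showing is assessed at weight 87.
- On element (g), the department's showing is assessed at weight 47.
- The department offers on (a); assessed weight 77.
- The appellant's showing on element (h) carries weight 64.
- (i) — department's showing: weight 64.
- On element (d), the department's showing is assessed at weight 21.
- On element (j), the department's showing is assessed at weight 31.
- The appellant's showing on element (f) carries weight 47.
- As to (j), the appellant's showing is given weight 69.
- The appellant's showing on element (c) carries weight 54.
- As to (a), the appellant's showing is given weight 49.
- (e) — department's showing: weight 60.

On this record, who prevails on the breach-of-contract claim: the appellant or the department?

department

Stage 1 (appellant, the preponderance of the evidence, weight exceeds 49): (a) 49 (department's 77 disregarded) ≤ 49 — fails; (b) 46 (department's 86 disregarded) ≤ 49 — fails.
  Stage 1 not carried; the appellant fails its burden.
The analysis ends at Stage 1; the department prevails.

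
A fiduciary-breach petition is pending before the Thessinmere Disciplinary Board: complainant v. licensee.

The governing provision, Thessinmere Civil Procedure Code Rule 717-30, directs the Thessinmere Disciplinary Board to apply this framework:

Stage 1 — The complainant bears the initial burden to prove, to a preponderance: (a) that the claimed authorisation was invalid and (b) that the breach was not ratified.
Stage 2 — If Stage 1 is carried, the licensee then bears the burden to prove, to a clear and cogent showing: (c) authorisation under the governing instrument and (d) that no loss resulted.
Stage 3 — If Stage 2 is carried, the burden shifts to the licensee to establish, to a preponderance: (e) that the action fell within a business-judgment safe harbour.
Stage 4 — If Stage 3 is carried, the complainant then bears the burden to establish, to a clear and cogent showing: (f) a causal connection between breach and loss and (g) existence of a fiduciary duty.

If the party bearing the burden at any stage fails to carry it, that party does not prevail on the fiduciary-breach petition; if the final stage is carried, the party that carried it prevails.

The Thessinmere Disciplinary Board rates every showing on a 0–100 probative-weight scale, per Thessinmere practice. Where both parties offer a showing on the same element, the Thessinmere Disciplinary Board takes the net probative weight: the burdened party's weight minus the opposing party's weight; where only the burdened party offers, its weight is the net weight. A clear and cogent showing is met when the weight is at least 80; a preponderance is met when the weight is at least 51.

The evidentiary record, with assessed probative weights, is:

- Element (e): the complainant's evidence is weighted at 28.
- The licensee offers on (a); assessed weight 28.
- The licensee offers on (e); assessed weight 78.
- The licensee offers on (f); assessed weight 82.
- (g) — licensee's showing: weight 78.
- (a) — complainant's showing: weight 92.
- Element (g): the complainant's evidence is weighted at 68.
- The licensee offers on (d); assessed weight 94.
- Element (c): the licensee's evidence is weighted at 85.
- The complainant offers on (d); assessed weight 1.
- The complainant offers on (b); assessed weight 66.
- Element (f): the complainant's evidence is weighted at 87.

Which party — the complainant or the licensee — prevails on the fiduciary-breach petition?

At Stage 1 the complainant must meet a preponderance (weight is at least 51): on (a) the weight is 92 less the opposing 28 gives net 64, which does reach 51, so (a) meets the standard; on (b) the weight is 66, ≥ 51, so (b) meets the standard.
  The complainant carries Stage 1; the licensee now bears the burden.
At Stage 2 the licensee must meet a clear and cogent showing (weight is at least 80): on (c) the weight is 85, which does reach 80, so (c) meets the standard; on (d) the weight is 94 less the opposing 1 gives net 93, ≥ 80, so (d) meets the standard.
  All elements met. The licensee retains the burden for Stage 3.
At Stage 3 the licensee must meet a preponderance (weight is at least 51): on (e) the weight is 78 less the opposing 28 gives net 50, < 51, so (e) does not meet the standard.
  The licensee does not carry Stage 3.
So the complainant prevails.

complainant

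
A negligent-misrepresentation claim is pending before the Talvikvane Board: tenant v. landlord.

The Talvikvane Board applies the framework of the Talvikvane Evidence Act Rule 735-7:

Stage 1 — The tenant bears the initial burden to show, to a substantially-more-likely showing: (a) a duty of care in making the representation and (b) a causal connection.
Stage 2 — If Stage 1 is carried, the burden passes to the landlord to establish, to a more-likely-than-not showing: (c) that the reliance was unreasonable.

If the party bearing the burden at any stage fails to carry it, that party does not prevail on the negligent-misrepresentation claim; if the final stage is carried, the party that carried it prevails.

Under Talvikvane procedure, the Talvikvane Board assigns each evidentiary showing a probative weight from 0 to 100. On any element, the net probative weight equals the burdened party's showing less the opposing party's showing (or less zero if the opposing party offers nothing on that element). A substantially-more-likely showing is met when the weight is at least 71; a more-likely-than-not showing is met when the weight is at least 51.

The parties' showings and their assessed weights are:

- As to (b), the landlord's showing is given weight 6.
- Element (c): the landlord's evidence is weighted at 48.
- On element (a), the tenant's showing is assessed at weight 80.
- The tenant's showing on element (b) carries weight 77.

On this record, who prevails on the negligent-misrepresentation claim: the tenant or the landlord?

tenant

At Stage 1 the tenant must meet a substantially-more-likely showing (weight is at least 71): on (a) the weight is 80, ≥ 71, so (a) meets the standard; on (b) the weight is 77 less the opposing 6 gives net 71, ≥ 71, so (b) meets the standard.
  Stage 1 carried; the burden shifts to the landlord.
At Stage 2 the landlord must meet a more-likely-than-not showing (weight is at least 51): on (c) the weight is 48, < 51, so (c) does not meet the standard.
  The landlord does not carry Stage 2.
So the tenant prevails.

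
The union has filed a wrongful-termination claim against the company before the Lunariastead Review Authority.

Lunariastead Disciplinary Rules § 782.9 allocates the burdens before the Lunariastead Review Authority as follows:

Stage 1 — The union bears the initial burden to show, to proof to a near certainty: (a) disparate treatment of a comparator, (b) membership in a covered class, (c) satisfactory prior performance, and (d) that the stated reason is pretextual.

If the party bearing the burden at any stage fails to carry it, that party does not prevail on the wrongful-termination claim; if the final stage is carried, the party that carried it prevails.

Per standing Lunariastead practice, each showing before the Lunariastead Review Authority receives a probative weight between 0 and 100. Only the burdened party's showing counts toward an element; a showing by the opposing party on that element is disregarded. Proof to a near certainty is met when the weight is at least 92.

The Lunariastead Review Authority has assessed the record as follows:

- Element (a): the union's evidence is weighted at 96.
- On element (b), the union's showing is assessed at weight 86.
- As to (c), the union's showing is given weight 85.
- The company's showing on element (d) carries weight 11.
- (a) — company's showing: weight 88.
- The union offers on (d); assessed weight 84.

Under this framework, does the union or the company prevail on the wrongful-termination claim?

company

At Stage 1 the union must meet proof to a near certainty (weight is at least 92): on (a) the weight is 96 (the company's 88 is given no effect), which does reach 92, so (a) meets the standard; on (b) the weight is 86, < 92, so (b) does not meet the standard; on (c) the weight is 85, < 92, so (c) does not meet the standard; on (d) the weight is 84 (the company's 11 is given no effect), < 92, so (d) does not meet the standard.
  Not every element is met, so the union fails to carry Stage 1.
The analysis ends at Stage 1; the company prevails.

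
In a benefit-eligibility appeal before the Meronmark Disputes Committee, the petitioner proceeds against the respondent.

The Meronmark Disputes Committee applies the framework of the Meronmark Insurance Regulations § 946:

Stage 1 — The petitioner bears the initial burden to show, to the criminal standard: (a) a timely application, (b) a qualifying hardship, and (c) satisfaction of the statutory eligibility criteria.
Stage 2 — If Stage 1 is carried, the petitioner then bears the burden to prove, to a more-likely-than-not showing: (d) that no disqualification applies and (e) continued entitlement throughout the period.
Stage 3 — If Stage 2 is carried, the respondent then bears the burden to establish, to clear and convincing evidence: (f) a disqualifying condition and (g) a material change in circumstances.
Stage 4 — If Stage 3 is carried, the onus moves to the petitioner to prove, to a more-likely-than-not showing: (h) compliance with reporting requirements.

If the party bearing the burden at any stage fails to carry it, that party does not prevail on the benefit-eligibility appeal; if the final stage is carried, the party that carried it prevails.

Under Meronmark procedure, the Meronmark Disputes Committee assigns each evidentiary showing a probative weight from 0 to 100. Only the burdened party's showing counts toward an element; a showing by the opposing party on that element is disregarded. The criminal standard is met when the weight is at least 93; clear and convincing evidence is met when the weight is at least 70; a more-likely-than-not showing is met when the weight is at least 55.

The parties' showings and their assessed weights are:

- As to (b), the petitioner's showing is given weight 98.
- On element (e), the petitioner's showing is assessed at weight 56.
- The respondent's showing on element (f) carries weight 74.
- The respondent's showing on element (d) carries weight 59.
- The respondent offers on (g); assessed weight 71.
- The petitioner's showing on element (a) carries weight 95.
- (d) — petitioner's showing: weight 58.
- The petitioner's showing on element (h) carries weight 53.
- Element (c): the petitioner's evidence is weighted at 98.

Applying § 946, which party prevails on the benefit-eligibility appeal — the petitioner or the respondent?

respondent

Stage 1 — burden on petitioner; standard: the criminal standard (weight is at least 93).
    (a): 95 ≥ 93 [met]
    (b): 98 ≥ 93 [met]
    (c): 98 ≥ 93 [met]
  Stage 1 carried; the burden remains with the petitioner.
Stage 2 — burden on petitioner; standard: a more-likely-than-not showing (weight is at least 55).
    (d): 58 (respondent's 59 disregarded) ≥ 55 [met]
    (e): 56 ≥ 55 [met]
  All elements met. The burden passes to the respondent.
Stage 3 — burden on respondent; standard: clear and convincing evidence (weight is at least 70).
    (f): 74 ≥ 70 [met]
    (g): 71 ≥ 70 [met]
  Stage 3 carried; the burden shifts to the petitioner.
Stage 4 — burden on petitioner; standard: a more-likely-than-not showing (weight is at least 55).
    (h): 53 < 55 [not met]
  Not every element is met, so the petitioner fails to carry Stage 4.
The respondent prevails.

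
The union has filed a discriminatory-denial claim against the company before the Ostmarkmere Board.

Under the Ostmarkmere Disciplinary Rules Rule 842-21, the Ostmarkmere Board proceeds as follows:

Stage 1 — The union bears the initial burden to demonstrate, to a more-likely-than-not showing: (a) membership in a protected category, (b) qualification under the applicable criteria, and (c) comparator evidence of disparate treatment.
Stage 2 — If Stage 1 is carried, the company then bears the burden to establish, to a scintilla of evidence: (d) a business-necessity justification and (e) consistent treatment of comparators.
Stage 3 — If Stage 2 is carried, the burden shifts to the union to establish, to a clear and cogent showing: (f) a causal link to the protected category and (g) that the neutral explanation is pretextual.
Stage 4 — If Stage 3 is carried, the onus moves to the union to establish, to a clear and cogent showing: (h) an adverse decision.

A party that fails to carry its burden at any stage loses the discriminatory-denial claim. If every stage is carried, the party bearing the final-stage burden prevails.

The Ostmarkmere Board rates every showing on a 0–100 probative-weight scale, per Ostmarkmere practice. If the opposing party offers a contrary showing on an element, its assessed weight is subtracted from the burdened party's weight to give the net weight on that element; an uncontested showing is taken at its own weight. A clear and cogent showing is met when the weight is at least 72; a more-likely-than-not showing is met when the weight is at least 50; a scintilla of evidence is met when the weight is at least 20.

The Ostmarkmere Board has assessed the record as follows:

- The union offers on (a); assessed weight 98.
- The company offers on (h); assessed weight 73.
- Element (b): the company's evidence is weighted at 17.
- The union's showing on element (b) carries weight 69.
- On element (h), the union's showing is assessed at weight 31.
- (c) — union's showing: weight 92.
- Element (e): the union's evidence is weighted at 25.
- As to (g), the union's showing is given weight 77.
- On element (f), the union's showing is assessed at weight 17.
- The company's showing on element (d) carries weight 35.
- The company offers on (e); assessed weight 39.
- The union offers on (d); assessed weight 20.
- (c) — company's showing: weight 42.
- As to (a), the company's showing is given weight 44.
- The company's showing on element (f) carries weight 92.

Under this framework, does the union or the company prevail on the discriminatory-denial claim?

Stage 1 — burden on union; standard: a more-likely-than-not showing (weight is at least 50).
    (a): 98 − 44 = 54 ≥ 50 [met]
    (b): 69 − 17 = 52 ≥ 50 [met]
    (c): 92 − 42 = 50 ≥ 50 [met]
  Stage 1 is satisfied; the onus moves to the company.
Stage 2 — burden on company; standard: a scintilla of evidence (weight is at least 20).
    (d): 35 − 20 = 15 < 20 [not met]
    (e): 39 − 25 = 14 < 20 [not met]
  Stage 2 not carried; the company fails its burden.
So the union prevails.

union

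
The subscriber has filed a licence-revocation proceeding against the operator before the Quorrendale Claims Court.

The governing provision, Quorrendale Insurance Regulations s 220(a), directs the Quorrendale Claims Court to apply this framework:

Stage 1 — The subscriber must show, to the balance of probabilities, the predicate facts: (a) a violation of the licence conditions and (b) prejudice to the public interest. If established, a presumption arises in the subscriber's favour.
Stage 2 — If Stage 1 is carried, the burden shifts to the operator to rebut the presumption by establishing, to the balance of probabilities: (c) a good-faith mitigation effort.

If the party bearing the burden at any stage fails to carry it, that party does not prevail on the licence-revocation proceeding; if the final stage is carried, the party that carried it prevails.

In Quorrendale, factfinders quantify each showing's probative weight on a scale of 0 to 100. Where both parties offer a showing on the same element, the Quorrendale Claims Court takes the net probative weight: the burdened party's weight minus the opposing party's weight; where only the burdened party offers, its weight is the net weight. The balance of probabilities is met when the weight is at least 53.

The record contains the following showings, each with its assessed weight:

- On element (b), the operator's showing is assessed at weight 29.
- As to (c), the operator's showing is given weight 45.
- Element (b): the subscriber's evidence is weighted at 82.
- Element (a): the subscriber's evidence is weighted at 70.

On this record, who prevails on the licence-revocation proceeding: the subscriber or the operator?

Stage 1 (subscriber, the balance of probabilities, weight is at least 53): (a) 70 ≥ 53 — meets; (b) net 82−29=53 ≥ 53 — meets.
  All elements met. The burden passes to the operator.
Stage 2 (operator, the balance of probabilities, weight is at least 53): (c) 45 < 53 — fails.
  The operator does not carry Stage 2.
The analysis ends at Stage 2; the subscriber prevails.

subscriber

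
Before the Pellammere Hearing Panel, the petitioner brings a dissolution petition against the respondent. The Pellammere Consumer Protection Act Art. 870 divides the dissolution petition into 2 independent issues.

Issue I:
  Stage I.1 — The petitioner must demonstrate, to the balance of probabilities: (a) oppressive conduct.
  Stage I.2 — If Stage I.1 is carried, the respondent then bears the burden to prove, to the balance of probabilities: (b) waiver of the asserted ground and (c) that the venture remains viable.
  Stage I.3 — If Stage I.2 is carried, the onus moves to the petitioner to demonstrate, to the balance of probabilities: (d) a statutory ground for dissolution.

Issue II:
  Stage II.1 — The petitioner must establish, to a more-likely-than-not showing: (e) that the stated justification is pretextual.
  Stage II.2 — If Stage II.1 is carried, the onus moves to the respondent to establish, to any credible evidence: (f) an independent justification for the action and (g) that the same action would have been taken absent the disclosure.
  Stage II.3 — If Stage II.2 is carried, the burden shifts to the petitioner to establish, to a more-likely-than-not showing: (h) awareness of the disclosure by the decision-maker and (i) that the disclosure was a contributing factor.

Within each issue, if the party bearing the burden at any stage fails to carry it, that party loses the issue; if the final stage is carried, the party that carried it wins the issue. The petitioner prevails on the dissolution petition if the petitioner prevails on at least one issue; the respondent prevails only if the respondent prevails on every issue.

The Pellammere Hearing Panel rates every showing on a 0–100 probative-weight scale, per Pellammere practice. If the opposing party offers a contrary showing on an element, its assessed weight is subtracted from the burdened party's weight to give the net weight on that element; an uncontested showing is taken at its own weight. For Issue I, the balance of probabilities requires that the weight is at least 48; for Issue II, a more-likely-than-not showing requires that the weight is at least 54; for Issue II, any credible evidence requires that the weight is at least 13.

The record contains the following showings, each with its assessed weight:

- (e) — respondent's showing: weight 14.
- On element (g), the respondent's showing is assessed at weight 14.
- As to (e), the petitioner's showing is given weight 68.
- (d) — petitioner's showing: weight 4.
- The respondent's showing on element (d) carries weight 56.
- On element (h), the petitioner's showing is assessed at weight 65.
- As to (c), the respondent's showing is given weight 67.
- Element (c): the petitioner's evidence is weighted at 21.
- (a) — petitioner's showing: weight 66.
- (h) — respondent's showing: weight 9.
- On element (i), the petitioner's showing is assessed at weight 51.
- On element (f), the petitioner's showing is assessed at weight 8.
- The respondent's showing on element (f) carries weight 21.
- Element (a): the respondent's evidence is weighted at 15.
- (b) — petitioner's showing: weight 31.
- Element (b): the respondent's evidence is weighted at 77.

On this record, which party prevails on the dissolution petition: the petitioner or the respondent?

— Issue I —
At Stage I.1 the petitioner must meet the balance of probabilities (weight is at least 48): on (a) the weight is 66 less the opposing 15 gives net 51, ≥ 48, so (a) meets the standard.
  The petitioner carries Stage I.1; the respondent now bears the burden.
At Stage I.2 the respondent must meet the balance of probabilities (weight is at least 48): on (b) the weight is 77 less the opposing 31 gives net 46, < 48, so (b) does not meet the standard; on (c) the weight is 67 less the opposing 21 gives net 46, < 48, so (c) does not meet the standard.
  Not every element is met, so the respondent fails to carry Stage I.2.
The analysis ends at Stage I.2; the petitioner prevails on this issue.
— Issue II —
Stage II.1 — burden on petitioner; standard: a more-likely-than-not showing (weight is at least 54).
    (e): 68 − 14 = 54 ≥ 54 [met]
  Stage II.1 carried; the burden shifts to the respondent.
Stage II.2 — burden on respondent; standard: any credible evidence (weight is at least 13).
    (f): 21 − 8 = 13 ≥ 13 [met]
    (g): 14 ≥ 13 [met]
  All elements met. The burden passes to the petitioner.
Stage II.3 — burden on petitioner; standard: a more-likely-than-not showing (weight is at least 54).
    (h): 65 − 9 = 56 ≥ 54 [met]
    (i): 51 < 54 [not met]
  Stage II.3 not carried; the petitioner fails its burden.
The respondent prevails on this issue.
Per-issue: Issue I → petitioner; Issue II → respondent. The petitioner must prevail on at least one issue; overall, the petitioner prevails.

petitioner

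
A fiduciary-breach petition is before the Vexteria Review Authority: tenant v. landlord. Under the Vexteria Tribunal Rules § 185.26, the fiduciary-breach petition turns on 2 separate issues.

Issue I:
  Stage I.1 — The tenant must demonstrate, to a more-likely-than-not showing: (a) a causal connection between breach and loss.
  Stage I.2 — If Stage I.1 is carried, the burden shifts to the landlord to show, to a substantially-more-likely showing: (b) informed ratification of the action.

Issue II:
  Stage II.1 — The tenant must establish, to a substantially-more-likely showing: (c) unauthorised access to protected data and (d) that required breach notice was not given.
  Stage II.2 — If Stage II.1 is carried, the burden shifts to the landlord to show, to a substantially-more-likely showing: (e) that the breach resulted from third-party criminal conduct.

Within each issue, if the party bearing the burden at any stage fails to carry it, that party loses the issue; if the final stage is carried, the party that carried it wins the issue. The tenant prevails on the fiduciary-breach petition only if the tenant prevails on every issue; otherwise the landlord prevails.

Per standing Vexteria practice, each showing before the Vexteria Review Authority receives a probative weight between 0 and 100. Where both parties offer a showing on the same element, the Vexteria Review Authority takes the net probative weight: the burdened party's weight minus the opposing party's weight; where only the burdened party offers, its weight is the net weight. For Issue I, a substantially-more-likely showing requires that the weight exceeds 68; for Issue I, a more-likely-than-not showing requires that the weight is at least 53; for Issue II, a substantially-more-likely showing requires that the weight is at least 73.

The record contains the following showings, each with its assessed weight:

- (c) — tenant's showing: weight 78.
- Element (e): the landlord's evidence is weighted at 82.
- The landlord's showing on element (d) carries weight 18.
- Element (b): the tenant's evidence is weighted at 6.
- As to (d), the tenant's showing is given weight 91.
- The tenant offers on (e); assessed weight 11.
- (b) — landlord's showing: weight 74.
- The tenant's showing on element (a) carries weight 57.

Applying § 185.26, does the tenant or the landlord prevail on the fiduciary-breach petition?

tenant

— Issue I —
At Stage I.1 the tenant must meet a more-likely-than-not showing (weight is at least 53): on (a) the weight is 57, ≥ 53, so (a) meets the standard.
  Stage I.1 carried; the burden shifts to the landlord.
At Stage I.2 the landlord must meet a substantially-more-likely showing (weight exceeds 68): on (b) the weight is 74 less the opposing 6 gives net 68, ≤ 68, so (b) does not meet the standard.
  Not every element is met, so the landlord fails to carry Stage I.2.
The tenant prevails on this issue.
— Issue II —
At Stage II.1 the tenant must meet a substantially-more-likely showing (weight is at least 73): on (c) the weight is 78, ≥ 73, so (c) meets the standard; on (d) the weight is 91 less the opposing 18 gives net 73, ≥ 73, so (d) meets the standard.
  All elements met. The burden passes to the landlord.
At Stage II.2 the landlord must meet a substantially-more-likely showing (weight is at least 73): on (e) the weight is 82 less the opposing 11 gives net 71, < 73, so (e) does not meet the standard.
  Not every element is met, so the landlord fails to carry Stage II.2.
So the tenant prevails on this issue.
Per-issue: Issue I → tenant; Issue II → tenant. The tenant must prevail on every issue; overall, the tenant prevails.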